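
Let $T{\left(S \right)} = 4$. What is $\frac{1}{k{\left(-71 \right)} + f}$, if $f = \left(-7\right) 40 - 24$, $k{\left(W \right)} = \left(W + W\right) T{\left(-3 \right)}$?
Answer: $- \frac{1}{872} \approx -0.0011468$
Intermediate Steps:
$k{\left(W \right)} = 8 W$ ($k{\left(W \right)} = \left(W + W\right) 4 = 2 W 4 = 8 W$)
$f = -304$ ($f = -280 - 24 = -304$)
$\frac{1}{k{\left(-71 \right)} + f} = \frac{1}{8 \left(-71\right) - 304} = \frac{1}{-568 - 304} = \frac{1}{-872} = - \frac{1}{872}$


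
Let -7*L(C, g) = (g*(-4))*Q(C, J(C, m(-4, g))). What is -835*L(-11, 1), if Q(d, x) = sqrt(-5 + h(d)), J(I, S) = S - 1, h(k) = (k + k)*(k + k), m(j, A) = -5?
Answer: -3340*sqrt(479)/7 ≈ -10443.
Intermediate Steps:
h(k) = 4*k**2 (h(k) = (2*k)*(2*k) = 4*k**2)
J(I, S) = -1 + S
Q(d, x) = sqrt(-5 + 4*d**2)
L(C, g) = 4*g*sqrt(-5 + 4*C**2)/7 (L(C, g) = -g*(-4)*sqrt(-5 + 4*C**2)/7 = -(-4*g)*sqrt(-5 + 4*C**2)/7 = -(-4)*g*sqrt(-5 + 4*C**2)/7 = 4*g*sqrt(-5 + 4*C**2)/7)
-835*L(-11, 1) = -3340*sqrt(-5 + 4*(-11)**2)/7 = -3340*sqrt(-5 + 4*121)/7 = -3340*sqrt(-5 + 484)/7 = -3340*sqrt(479)/7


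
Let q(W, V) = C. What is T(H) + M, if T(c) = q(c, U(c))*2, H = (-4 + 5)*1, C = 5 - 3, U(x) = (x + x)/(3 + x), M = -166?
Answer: -162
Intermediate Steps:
U(x) = 2*x/(3 + x) (U(x) = (2*x)/(3 + x) = 2*x/(3 + x))
C = 2
H = 1 (H = 1*1 = 1)
q(W, V) = 2
T(c) = 4 (T(c) = 2*2 = 4)
T(H) + M = 4 - 166 = -162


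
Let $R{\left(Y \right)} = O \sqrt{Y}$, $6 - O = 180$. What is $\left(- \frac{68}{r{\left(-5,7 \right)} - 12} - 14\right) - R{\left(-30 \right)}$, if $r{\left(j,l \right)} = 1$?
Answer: $- \frac{86}{11} + 174 i \sqrt{30} \approx -7.8182 + 953.04 i$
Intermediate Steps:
$O = -174$ ($O = 6 - 180 = -174$)
$R{\left(Y \right)} = - 174 \sqrt{Y}$
$\left(- \frac{68}{r{\left(-5,7 \right)} - 12} - 14\right) - R{\left(-30 \right)} = \left(- \frac{68}{1 - 12} - 14\right) - - 174 \sqrt{-30} = \left(- \frac{68}{-11} - 14\right) - - 174 i \sqrt{30} = \left(\left(-68\right) \left(- \frac{1}{11}\right) - 14\right) - - 174 i \sqrt{30} = \left(\frac{68}{11} - 14\right) + 174 i \sqrt{30} = - \frac{86}{11} + 174 i \sqrt{30}$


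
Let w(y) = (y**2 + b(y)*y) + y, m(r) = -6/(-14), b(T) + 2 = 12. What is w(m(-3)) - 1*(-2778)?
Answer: 136362/49 ≈ 2782.9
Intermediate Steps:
b(T) = 10 (b(T) = -2 + 12 = 10)
m(r) = 3/7 (m(r) = -6*(-1/14) = 3/7)
w(y) = y**2 + 11*y (w(y) = (y**2 + 10*y) + y = y**2 + 11*y)
w(m(-3)) - 1*(-2778) = 3*(11 + 3/7)/7 - 1*(-2778) = (3/7)*(80/7) + 2778 = 240/49 + 2778 = 136362/49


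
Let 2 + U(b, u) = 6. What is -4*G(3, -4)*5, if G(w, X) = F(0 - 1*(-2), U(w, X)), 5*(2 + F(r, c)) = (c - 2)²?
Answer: 24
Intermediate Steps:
U(b, u) = 4 (U(b, u) = -2 + 6 = 4)
F(r, c) = -2 + (-2 + c)²/5 (F(r, c) = -2 + (c - 2)²/5 = -2 + (-2 + c)²/5)
G(w, X) = -6/5 (G(w, X) = -2 + (-2 + 4)²/5 = -2 + (⅕)*2² = -2 + (⅕)*4 = -2 + ⅘ = -6/5)
-4*G(3, -4)*5 = -4*(-6/5)*5 = (24/5)*5 = 24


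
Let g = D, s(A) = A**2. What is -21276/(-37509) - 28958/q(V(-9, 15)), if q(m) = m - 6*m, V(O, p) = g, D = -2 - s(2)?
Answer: -180924557/187545 ≈ -964.70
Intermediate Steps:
D = -6 (D = -2 - 1*2**2 = -2 - 1*4 = -2 - 4 = -6)
g = -6
V(O, p) = -6
q(m) = -5*m
-21276/(-37509) - 28958/q(V(-9, 15)) = -21276/(-37509) - 28958/((-5*(-6))) = -21276*(-1/37509) - 28958/30 = 7092/12503 - 28958*1/30 = 7092/12503 - 14479/15 = -180924557/187545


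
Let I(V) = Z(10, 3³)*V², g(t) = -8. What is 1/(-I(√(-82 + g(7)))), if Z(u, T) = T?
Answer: 1/2430 ≈ 0.00041152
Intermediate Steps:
I(V) = 27*V² (I(V) = 3³*V² = 27*V²)
1/(-I(√(-82 + g(7)))) = 1/(-27*(√(-82 - 8))²) = 1/(-27*(√(-90))²) = 1/(-27*(3*I*√10)²) = 1/(-27*(-90)) = 1/(-1*(-2430)) = 1/2430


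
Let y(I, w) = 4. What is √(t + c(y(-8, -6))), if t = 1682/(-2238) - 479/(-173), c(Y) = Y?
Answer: 2*√56375244618/193587 ≈ 2.4530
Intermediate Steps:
t = 390508/193587 (t = 1682*(-1/2238) - 479*(-1/173) = -841/1119 + 479/173 = 390508/193587 ≈ 2.0172)
√(t + c(y(-8, -6))) = √(390508/193587 + 4) = √(1164856/193587) = 2*√56375244618/193587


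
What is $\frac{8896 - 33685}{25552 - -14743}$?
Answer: $- \frac{24789}{40295} \approx -0.61519$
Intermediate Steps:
$\frac{8896 - 33685}{25552 - -14743} = - \frac{24789}{25552 + 14743} = - \frac{24789}{40295}$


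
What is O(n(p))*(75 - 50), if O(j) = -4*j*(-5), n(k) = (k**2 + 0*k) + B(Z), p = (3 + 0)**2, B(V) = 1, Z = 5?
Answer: 41000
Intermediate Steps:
p = 9 (p = 3**2 = 9)
n(k) = 1 + k**2 (n(k) = (k**2 + 0*k) + 1 = (k**2 + 0) + 1 = k**2 + 1 = 1 + k**2)
O(j) = 20*j
O(n(p))*(75 - 50) = (20*(1 + 9**2))*(75 - 50) = (20*(1 + 81))*25 = (20*82)*25 = 1640*25 = 41000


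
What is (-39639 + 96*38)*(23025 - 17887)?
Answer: -184921758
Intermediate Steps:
(-39639 + 96*38)*(23025 - 17887) = (-39639 + 3648)*5138 = -35991*5138 = -184921758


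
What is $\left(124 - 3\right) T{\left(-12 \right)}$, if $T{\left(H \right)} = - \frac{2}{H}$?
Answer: $\frac{121}{6} \approx 20.167$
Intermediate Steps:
$\left(124 - 3\right) T{\left(-12 \right)} = \left(124 - 3\right) \left(- \frac{2}{-12}\right) = 121 \left(\left(-2\right) \left(- \frac{1}{12}\right)\right) = 121 \cdot \frac{1}{6} = \frac{121}{6}$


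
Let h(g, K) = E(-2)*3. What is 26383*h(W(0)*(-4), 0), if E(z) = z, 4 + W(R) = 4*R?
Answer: -158298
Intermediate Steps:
W(R) = -4 + 4*R
h(g, K) = -6 (h(g, K) = -2*3 = -6)
26383*h(W(0)*(-4), 0) = 26383*(-6) = -158298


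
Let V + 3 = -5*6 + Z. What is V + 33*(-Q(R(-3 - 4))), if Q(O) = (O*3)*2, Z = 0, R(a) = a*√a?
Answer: -33 + 1386*I*√7 ≈ -33.0 + 3667.0*I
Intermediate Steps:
R(a) = a^(3/2)
V = -33 (V = -3 + (-5*6 + 0) = -3 + (-30 + 0) = -3 - 30 = -33)
Q(O) = 6*O (Q(O) = (3*O)*2 = 6*O)
V + 33*(-Q(R(-3 - 4))) = -33 + 33*(-6*(-3 - 4)^(3/2)) = -33 + 33*(-6*(-7)^(3/2)) = -33 + 33*(-6*(-7*I*√7)) = -33 + 33*(-(-42)*I*√7) = -33 + 33*(42*I*√7) = -33 + 1386*I*√7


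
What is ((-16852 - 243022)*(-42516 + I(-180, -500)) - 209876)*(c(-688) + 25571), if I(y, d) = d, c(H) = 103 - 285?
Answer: 283811700912012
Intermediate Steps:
c(H) = -182
((-16852 - 243022)*(-42516 + I(-180, -500)) - 209876)*(c(-688) + 25571) = ((-16852 - 243022)*(-42516 - 500) - 209876)*(-182 + 25571) = (-259874*(-43016) - 209876)*25389 = (11178739984 - 209876)*25389 = 11178530108*25389 = 283811700912012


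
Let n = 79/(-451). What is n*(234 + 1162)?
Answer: -110284/451 ≈ -244.53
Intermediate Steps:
n = -79/451 (n = 79*(-1/451) = -79/451 ≈ -0.17517)
n*(234 + 1162) = -79*(234 + 1162)/451 = -79/451*1396 = -110284/451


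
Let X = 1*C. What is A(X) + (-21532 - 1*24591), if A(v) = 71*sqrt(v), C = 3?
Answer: -46123 + 71*sqrt(3) ≈ -46000.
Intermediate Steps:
X = 3 (X = 1*3 = 3)
A(X) + (-21532 - 1*24591) = 71*sqrt(3) + (-21532 - 1*24591) = 71*sqrt(3) + (-21532 - 24591) = 71*sqrt(3) - 46123 = -46123 + 71*sqrt(3)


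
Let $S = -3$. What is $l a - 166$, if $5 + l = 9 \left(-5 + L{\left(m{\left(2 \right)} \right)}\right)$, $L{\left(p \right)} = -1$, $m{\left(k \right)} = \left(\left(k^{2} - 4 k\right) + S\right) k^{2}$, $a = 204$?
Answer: $-12202$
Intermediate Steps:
$m{\left(k \right)} = k^{2} \left(-3 + k^{2} - 4 k\right)$ ($m{\left(k \right)} = \left(\left(k^{2} - 4 k\right) - 3\right) k^{2} = \left(-3 + k^{2} - 4 k\right) k^{2} = k^{2} \left(-3 + k^{2} - 4 k\right)$)
$l = -59$ ($l = -5 + 9 \left(-5 - 1\right) = -5 + 9 \left(-6\right) = -5 - 54 = -59$)
$l a - 166 = \left(-59\right) 204 - 166 = -12036 - 166 = -12202$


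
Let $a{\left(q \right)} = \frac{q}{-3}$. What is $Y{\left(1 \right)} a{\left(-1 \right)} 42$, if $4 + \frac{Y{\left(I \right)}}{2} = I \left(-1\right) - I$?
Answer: $-168$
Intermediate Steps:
$Y{\left(I \right)} = -8 - 4 I$ ($Y{\left(I \right)} = -8 + 2 \left(I \left(-1\right) - I\right) = -8 + 2 \left(- I - I\right) = -8 + 2 \left(- 2 I\right) = -8 - 4 I$)
$a{\left(q \right)} = - \frac{q}{3}$ ($a{\left(q \right)} = q \left(- \frac{1}{3}\right) = - \frac{q}{3}$)
$Y{\left(1 \right)} a{\left(-1 \right)} 42 = \left(-8 - 4\right) \left(\left(- \frac{1}{3}\right) \left(-1\right)\right) 42 = \left(-8 - 4\right) \frac{1}{3} \cdot 42 = \left(-12\right) \frac{1}{3} \cdot 42 = \left(-4\right) 42 = -168$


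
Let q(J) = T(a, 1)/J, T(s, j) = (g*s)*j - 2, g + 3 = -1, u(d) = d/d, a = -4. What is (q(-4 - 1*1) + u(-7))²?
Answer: 81/25 ≈ 3.2400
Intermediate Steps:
u(d) = 1
g = -4 (g = -3 - 1 = -4)
T(s, j) = -2 - 4*j*s (T(s, j) = (-4*s)*j - 2 = -4*j*s - 2 = -2 - 4*j*s)
q(J) = 14/J (q(J) = (-2 - 4*1*(-4))/J = (-2 + 16)/J = 14/J)
(q(-4 - 1*1) + u(-7))² = (14/(-4 - 1*1) + 1)² = (14/(-4 - 1) + 1)² = (14/(-5) + 1)² = (14*(-⅕) + 1)² = (-14/5 + 1)² = (-9/5)² = 81/25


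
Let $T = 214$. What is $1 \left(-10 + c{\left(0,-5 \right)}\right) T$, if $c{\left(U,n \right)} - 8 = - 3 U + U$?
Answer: $-428$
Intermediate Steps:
$c{\left(U,n \right)} = 8 - 2 U$ ($c{\left(U,n \right)} = 8 + \left(- 3 U + U\right) = 8 - 2 U$)
$1 \left(-10 + c{\left(0,-5 \right)}\right) T = 1 \left(-10 + \left(8 - 0\right)\right) 214 = 1 \left(-10 + \left(8 + 0\right)\right) 214 = 1 \left(-10 + 8\right) 214 = 1 \left(-2\right) 214 = \left(-2\right) 214 = -428$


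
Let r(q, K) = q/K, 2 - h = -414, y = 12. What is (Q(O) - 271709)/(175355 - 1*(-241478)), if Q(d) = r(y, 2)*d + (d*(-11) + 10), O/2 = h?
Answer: -275859/416833 ≈ -0.66180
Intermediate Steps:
h = 416 (h = 2 - 1*(-414) = 2 + 414 = 416)
O = 832 (O = 2*416 = 832)
Q(d) = 10 - 5*d (Q(d) = (12/2)*d + (d*(-11) + 10) = (12*(1/2))*d + (-11*d + 10) = 6*d + (10 - 11*d) = 10 - 5*d)
(Q(O) - 271709)/(175355 - 1*(-241478)) = ((10 - 5*832) - 271709)/(175355 - 1*(-241478)) = ((10 - 4160) - 271709)/(175355 + 241478) = (-4150 - 271709)/416833 = -275859*1/416833 = -275859/416833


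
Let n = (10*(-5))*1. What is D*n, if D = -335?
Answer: 16750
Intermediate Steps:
n = -50 (n = -50*1 = -50)
D*n = -335*(-50) = 16750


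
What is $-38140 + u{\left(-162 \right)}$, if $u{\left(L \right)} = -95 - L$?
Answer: $-38073$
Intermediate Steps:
$-38140 + u{\left(-162 \right)} = -38140 - -67 = -38140 + \left(-95 + 162\right) = -38140 + 67 = -38073$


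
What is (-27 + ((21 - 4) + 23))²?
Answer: 169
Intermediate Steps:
(-27 + ((21 - 4) + 23))² = (-27 + (17 + 23))² = (-27 + 40)² = 13² = 169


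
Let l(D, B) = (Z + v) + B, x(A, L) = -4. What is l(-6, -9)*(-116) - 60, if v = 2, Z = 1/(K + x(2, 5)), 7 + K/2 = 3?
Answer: 2285/3 ≈ 761.67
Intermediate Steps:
K = -8 (K = -14 + 2*3 = -14 + 6 = -8)
Z = -1/12 (Z = 1/(-8 - 4) = 1/(-12) = -1/12 ≈ -0.083333)
l(D, B) = 23/12 + B (l(D, B) = (-1/12 + 2) + B = 23/12 + B)
l(-6, -9)*(-116) - 60 = (23/12 - 9)*(-116) - 60 = -85/12*(-116) - 60 = 2465/3 - 60 = 2285/3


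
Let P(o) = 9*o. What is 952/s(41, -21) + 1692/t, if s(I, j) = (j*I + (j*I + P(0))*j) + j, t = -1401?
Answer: -1322236/1147419 ≈ -1.1524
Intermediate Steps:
s(I, j) = j + I*j + I*j² (s(I, j) = (j*I + (j*I + 9*0)*j) + j = (I*j + (I*j + 0)*j) + j = (I*j + (I*j)*j) + j = (I*j + I*j²) + j = j + I*j + I*j²)
952/s(41, -21) + 1692/t = 952/((-21*(1 + 41 + 41*(-21)))) + 1692/(-1401) = 952/((-21*(1 + 41 - 861))) + 1692*(-1/1401) = 952/((-21*(-819))) - 564/467 = 952/17199 - 564/467 = 952*(1/17199) - 564/467 = 136/2457 - 564/467 = -1322236/1147419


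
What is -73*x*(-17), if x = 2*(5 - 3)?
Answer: 4964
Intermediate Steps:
x = 4 (x = 2*2 = 4)
-73*x*(-17) = -73*4*(-17) = -292*(-17) = 4964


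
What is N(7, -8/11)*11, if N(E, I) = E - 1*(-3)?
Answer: 110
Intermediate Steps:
N(E, I) = 3 + E (N(E, I) = E + 3 = 3 + E)
N(7, -8/11)*11 = (3 + 7)*11 = 10*11 = 110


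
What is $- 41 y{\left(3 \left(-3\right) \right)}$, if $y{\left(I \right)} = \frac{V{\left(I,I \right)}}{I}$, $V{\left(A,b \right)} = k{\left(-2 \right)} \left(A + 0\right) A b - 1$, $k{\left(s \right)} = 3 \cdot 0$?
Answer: $- \frac{41}{9} \approx -4.5556$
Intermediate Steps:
$k{\left(s \right)} = 0$
$V{\left(A,b \right)} = -1$ ($V{\left(A,b \right)} = 0 \left(A + 0\right) A b - 1 = 0 A A b - 1 = 0 A b - 1 = 0 b - 1 = 0 - 1 = -1$)
$y{\left(I \right)} = - \frac{1}{I}$
$- 41 y{\left(3 \left(-3\right) \right)} = - 41 \left(- \frac{1}{3 \left(-3\right)}\right) = - 41 \left(- \frac{1}{-9}\right) = - 41 \left(\left(-1\right) \left(- \frac{1}{9}\right)\right) = \left(-41\right) \frac{1}{9} = - \frac{41}{9}$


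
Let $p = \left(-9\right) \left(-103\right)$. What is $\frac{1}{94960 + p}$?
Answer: $\frac{1}{95887} \approx 1.0429 \cdot 10^{-5}$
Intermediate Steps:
$p = 927$
$\frac{1}{94960 + p} = \frac{1}{94960 + 927} = \frac{1}{95887}$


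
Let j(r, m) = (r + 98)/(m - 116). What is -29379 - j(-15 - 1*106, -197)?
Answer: -9195650/313 ≈ -29379.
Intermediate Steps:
j(r, m) = (98 + r)/(-116 + m)
-29379 - j(-15 - 1*106, -197) = -29379 - (98 + (-15 - 1*106))/(-116 - 197) = -29379 - (98 + (-15 - 106))/(-313) = -29379 - (-1)*(98 - 121)/313 = -29379 - (-1)*(-23)/313 = -29379 - 1*23/313 = -29379 - 23/313 = -9195650/313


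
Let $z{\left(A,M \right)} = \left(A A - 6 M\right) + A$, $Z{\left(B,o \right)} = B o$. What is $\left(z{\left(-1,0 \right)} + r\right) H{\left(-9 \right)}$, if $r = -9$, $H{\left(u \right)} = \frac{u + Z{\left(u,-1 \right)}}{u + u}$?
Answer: $0$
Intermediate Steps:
$H{\left(u \right)} = 0$ ($H{\left(u \right)} = \frac{u + u \left(-1\right)}{u + u} = \frac{u - u}{2 u} = 0 \frac{1}{2 u} = 0$)
$z{\left(A,M \right)} = A + A^{2} - 6 M$ ($z{\left(A,M \right)} = \left(A^{2} - 6 M\right) + A = A + A^{2} - 6 M$)
$\left(z{\left(-1,0 \right)} + r\right) H{\left(-9 \right)} = \left(\left(-1 + \left(-1\right)^{2} - 0\right) - 9\right) 0 = \left(\left(-1 + 1 + 0\right) - 9\right) 0 = \left(0 - 9\right) 0 = \left(-9\right) 0 = 0$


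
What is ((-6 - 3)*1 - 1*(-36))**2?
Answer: 729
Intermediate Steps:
((-6 - 3)*1 - 1*(-36))**2 = (-9*1 + 36)**2 = (-9 + 36)**2 = 27**2 = 729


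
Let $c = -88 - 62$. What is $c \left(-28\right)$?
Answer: $4200$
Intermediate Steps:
$c = -150$
$c \left(-28\right) = \left(-150\right) \left(-28\right) = 4200$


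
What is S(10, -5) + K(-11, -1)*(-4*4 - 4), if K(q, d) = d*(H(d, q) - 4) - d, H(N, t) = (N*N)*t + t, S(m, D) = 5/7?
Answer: -3775/7 ≈ -539.29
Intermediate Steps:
S(m, D) = 5/7 (S(m, D) = 5*(⅐) = 5/7)
H(N, t) = t + t*N² (H(N, t) = N²*t + t = t*N² + t = t + t*N²)
K(q, d) = -d + d*(-4 + q*(1 + d²)) (K(q, d) = d*(q*(1 + d²) - 4) - d = d*(-4 + q*(1 + d²)) - d = -d + d*(-4 + q*(1 + d²)))
S(10, -5) + K(-11, -1)*(-4*4 - 4) = 5/7 + (-(-5 - 11*(1 + (-1)²)))*(-4*4 - 4) = 5/7 + (-(-5 - 11*(1 + 1)))*(-16 - 4) = 5/7 - (-5 - 11*2)*(-20) = 5/7 - (-5 - 22)*(-20) = 5/7 - 1*(-27)*(-20) = 5/7 + 27*(-20) = 5/7 - 540 = -3775/7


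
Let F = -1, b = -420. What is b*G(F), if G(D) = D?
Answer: 420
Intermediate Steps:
b*G(F) = -420*(-1) = 420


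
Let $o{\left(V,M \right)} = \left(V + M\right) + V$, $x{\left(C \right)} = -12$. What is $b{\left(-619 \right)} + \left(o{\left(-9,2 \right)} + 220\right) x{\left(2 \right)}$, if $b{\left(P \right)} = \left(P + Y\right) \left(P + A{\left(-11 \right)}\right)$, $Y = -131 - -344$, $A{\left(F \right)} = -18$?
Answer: $256174$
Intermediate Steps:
$o{\left(V,M \right)} = M + 2 V$ ($o{\left(V,M \right)} = \left(M + V\right) + V = M + 2 V$)
$Y = 213$ ($Y = -131 + 344 = 213$)
$b{\left(P \right)} = \left(-18 + P\right) \left(213 + P\right)$ ($b{\left(P \right)} = \left(P + 213\right) \left(P - 18\right) = \left(213 + P\right) \left(-18 + P\right) = \left(-18 + P\right) \left(213 + P\right)$)
$b{\left(-619 \right)} + \left(o{\left(-9,2 \right)} + 220\right) x{\left(2 \right)} = \left(-3834 + \left(-619\right)^{2} + 195 \left(-619\right)\right) + \left(\left(2 + 2 \left(-9\right)\right) + 220\right) \left(-12\right) = \left(-3834 + 383161 - 120705\right) + \left(\left(2 - 18\right) + 220\right) \left(-12\right) = 258622 + \left(-16 + 220\right) \left(-12\right) = 258622 + 204 \left(-12\right) = 258622 - 2448 = 256174$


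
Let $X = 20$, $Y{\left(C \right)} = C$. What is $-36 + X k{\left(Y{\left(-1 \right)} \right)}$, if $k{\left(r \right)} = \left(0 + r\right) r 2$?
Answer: $4$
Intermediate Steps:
$k{\left(r \right)} = 2 r^{2}$ ($k{\left(r \right)} = r r 2 = r^{2} \cdot 2 = 2 r^{2}$)
$-36 + X k{\left(Y{\left(-1 \right)} \right)} = -36 + 20 \cdot 2 \left(-1\right)^{2} = -36 + 20 \cdot 2 \cdot 1 = -36 + 20 \cdot 2 = -36 + 40 = 4$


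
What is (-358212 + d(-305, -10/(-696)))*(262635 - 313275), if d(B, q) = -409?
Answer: 18160567440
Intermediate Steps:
(-358212 + d(-305, -10/(-696)))*(262635 - 313275) = (-358212 - 409)*(262635 - 313275) = -358621*(-50640) = 18160567440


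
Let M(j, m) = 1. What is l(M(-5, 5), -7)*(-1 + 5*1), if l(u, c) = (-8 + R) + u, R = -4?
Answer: -44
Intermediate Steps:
l(u, c) = -12 + u (l(u, c) = (-8 - 4) + u = -12 + u)
l(M(-5, 5), -7)*(-1 + 5*1) = (-12 + 1)*(-1 + 5*1) = -11*(-1 + 5) = -11*4 = -44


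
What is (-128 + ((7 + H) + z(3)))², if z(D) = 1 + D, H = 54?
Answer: 3969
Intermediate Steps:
(-128 + ((7 + H) + z(3)))² = (-128 + ((7 + 54) + (1 + 3)))² = (-128 + (61 + 4))² = (-128 + 65)² = (-63)² = 3969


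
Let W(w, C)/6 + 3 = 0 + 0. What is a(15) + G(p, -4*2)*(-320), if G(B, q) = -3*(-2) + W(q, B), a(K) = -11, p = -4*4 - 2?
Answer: 3829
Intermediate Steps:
W(w, C) = -18 (W(w, C) = -18 + 6*(0 + 0) = -18 + 6*0 = -18 + 0 = -18)
p = -18 (p = -16 - 2 = -18)
G(B, q) = -12 (G(B, q) = -3*(-2) - 18 = 6 - 18 = -12)
a(15) + G(p, -4*2)*(-320) = -11 - 12*(-320) = -11 + 3840 = 3829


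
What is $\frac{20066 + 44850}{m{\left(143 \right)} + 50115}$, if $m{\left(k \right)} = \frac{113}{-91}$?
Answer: $\frac{1476839}{1140088} \approx 1.2954$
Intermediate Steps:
$m{\left(k \right)} = - \frac{113}{91}$ ($m{\left(k \right)} = 113 \left(- \frac{1}{91}\right) = - \frac{113}{91}$)
$\frac{20066 + 44850}{m{\left(143 \right)} + 50115} = \frac{20066 + 44850}{- \frac{113}{91} + 50115} = \frac{64916}{\frac{4560352}{91}} = 64916 \cdot \frac{91}{4560352} = \frac{1476839}{1140088}$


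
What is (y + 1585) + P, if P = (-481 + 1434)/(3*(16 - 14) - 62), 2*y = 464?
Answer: 100799/56 ≈ 1800.0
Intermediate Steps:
y = 232 (y = (1/2)*464 = 232)
P = -953/56 (P = 953/(3*2 - 62) = 953/(6 - 62) = 953/(-56) = 953*(-1/56) = -953/56 ≈ -17.018)
(y + 1585) + P = (232 + 1585) - 953/56 = 1817 - 953/56 = 100799/56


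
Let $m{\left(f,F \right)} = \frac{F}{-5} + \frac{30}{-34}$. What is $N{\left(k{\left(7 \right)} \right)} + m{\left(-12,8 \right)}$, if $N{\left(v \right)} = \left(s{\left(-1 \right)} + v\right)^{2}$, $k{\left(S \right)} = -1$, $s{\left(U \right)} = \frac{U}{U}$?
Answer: $- \frac{211}{85} \approx -2.4824$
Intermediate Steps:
$s{\left(U \right)} = 1$
$m{\left(f,F \right)} = - \frac{15}{17} - \frac{F}{5}$ ($m{\left(f,F \right)} = F \left(- \frac{1}{5}\right) + 30 \left(- \frac{1}{34}\right) = - \frac{F}{5} - \frac{15}{17} = - \frac{15}{17} - \frac{F}{5}$)
$N{\left(v \right)} = \left(1 + v\right)^{2}$
$N{\left(k{\left(7 \right)} \right)} + m{\left(-12,8 \right)} = \left(1 - 1\right)^{2} - \frac{211}{85} = 0^{2} - \frac{211}{85} = 0 - \frac{211}{85} = - \frac{211}{85}$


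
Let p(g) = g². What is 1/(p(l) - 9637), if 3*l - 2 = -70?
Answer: -9/82109 ≈ -0.00010961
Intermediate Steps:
l = -68/3 (l = ⅔ + (⅓)*(-70) = ⅔ - 70/3 = -68/3 ≈ -22.667)
1/(p(l) - 9637) = 1/((-68/3)² - 9637) = 1/(4624/9 - 9637) = 1/(-82109/9) = -9/82109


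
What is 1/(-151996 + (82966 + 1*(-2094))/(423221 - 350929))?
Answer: -1643/249727590 ≈ -6.5792e-6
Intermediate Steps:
1/(-151996 + (82966 + 1*(-2094))/(423221 - 350929)) = 1/(-151996 + (82966 - 2094)/72292) = 1/(-151996 + 80872*(1/72292)) = 1/(-151996 + 1838/1643) = 1/(-249727590/1643) = -1643/249727590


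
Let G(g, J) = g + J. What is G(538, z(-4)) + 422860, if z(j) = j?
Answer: 423394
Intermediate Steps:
G(g, J) = J + g
G(538, z(-4)) + 422860 = (-4 + 538) + 422860 = 534 + 422860 = 423394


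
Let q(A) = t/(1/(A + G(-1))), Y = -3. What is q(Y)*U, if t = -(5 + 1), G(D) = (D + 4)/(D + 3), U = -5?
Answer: -45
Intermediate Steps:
G(D) = (4 + D)/(3 + D)
t = -6 (t = -1*6 = -6)
q(A) = -9 - 6*A (q(A) = -(6*A + 6*(4 - 1)/(3 - 1)) = -(9 + 6*A) = -6*(3/2 + A) = -9 - 6*A)
q(Y)*U = (-9 - 6*(-3))*(-5) = (-9 + 18)*(-5) = 9*(-5) = -45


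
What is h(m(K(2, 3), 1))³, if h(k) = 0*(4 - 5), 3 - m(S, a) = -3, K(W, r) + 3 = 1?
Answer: 0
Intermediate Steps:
K(W, r) = -2 (K(W, r) = -3 + 1 = -2)
m(S, a) = 6 (m(S, a) = 3 - 1*(-3) = 3 + 3 = 6)
h(k) = 0 (h(k) = 0*(-1) = 0)
h(m(K(2, 3), 1))³ = 0³ = 0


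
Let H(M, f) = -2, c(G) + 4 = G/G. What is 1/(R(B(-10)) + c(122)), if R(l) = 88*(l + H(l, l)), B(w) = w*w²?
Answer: -1/88179 ≈ -1.1341e-5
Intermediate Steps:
c(G) = -3 (c(G) = -4 + G/G = -4 + 1 = -3)
B(w) = w³
R(l) = -176 + 88*l (R(l) = 88*(l - 2) = 88*(-2 + l) = -176 + 88*l)
1/(R(B(-10)) + c(122)) = 1/((-176 + 88*(-10)³) - 3) = 1/((-176 + 88*(-1000)) - 3) = 1/((-176 - 88000) - 3) = 1/(-88176 - 3) = 1/(-88179) = -1/88179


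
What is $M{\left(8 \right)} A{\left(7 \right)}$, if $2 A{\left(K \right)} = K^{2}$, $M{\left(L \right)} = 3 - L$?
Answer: $- \frac{245}{2} \approx -122.5$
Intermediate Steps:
$A{\left(K \right)} = \frac{K^{2}}{2}$
$M{\left(8 \right)} A{\left(7 \right)} = \left(3 - 8\right) \frac{7^{2}}{2} = \left(3 - 8\right) \frac{1}{2} \cdot 49 = \left(-5\right) \frac{49}{2} = - \frac{245}{2}$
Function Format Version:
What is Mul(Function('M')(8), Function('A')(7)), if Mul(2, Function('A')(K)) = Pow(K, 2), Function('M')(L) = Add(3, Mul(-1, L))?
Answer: Rational(-245, 2) ≈ -122.50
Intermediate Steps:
Function('A')(K) = Mul(Rational(1, 2), Pow(K, 2))
Mul(Function('M')(8), Function('A')(7)) = Mul(Add(3, Mul(-1, 8)), Mul(Rational(1, 2), Pow(7, 2))) = Mul(Add(3, -8), Mul(Rational(1, 2), 49)) = Mul(-5, Rational(49, 2)) = Rational(-245, 2)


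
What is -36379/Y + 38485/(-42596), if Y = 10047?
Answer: -1936258679/427962012 ≈ -4.5244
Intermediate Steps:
-36379/Y + 38485/(-42596) = -36379/10047 + 38485/(-42596) = -36379*1/10047 + 38485*(-1/42596) = -36379/10047 - 38485/42596 = -1936258679/427962012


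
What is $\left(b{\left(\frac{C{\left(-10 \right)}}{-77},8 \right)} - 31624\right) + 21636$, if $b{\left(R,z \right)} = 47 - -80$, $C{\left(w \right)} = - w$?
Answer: $-9861$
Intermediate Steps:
$b{\left(R,z \right)} = 127$ ($b{\left(R,z \right)} = 47 + 80 = 127$)
$\left(b{\left(\frac{C{\left(-10 \right)}}{-77},8 \right)} - 31624\right) + 21636 = \left(127 - 31624\right) + 21636 = -31497 + 21636 = -9861$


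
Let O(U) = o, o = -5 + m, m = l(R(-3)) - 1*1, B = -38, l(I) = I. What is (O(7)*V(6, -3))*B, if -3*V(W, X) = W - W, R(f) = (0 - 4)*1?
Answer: 0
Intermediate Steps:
R(f) = -4 (R(f) = -4*1 = -4)
m = -5 (m = -4 - 1*1 = -4 - 1 = -5)
o = -10 (o = -5 - 5 = -10)
V(W, X) = 0 (V(W, X) = -(W - W)/3 = -1/3*0 = 0)
O(U) = -10
(O(7)*V(6, -3))*B = -10*0*(-38) = 0*(-38) = 0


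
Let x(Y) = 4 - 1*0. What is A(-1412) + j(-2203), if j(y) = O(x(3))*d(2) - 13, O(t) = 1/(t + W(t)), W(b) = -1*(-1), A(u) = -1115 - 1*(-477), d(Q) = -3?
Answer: -3258/5 ≈ -651.60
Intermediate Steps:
x(Y) = 4 (x(Y) = 4 + 0 = 4)
A(u) = -638 (A(u) = -1115 + 477 = -638)
W(b) = 1
O(t) = 1/(1 + t) (O(t) = 1/(t + 1) = 1/(1 + t))
j(y) = -68/5 (j(y) = -3/(1 + 4) - 13 = -3/5 - 13 = (⅕)*(-3) - 13 = -⅗ - 13 = -68/5)
A(-1412) + j(-2203) = -638 - 68/5 = -3258/5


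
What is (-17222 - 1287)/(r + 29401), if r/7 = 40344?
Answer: -18509/311809 ≈ -0.059360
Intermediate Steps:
r = 282408 (r = 7*40344 = 282408)
(-17222 - 1287)/(r + 29401) = (-17222 - 1287)/(282408 + 29401) = -18509/311809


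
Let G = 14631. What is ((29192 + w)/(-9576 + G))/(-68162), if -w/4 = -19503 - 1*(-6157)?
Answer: -41288/172279455 ≈ -0.00023966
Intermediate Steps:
w = 53384 (w = -4*(-19503 - 1*(-6157)) = -4*(-19503 + 6157) = -4*(-13346) = 53384)
((29192 + w)/(-9576 + G))/(-68162) = ((29192 + 53384)/(-9576 + 14631))/(-68162) = (82576/5055)*(-1/68162) = -41288/172279455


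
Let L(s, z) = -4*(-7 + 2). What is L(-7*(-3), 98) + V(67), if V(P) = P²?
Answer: 4509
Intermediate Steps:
L(s, z) = 20 (L(s, z) = -4*(-5) = 20)
L(-7*(-3), 98) + V(67) = 20 + 67² = 20 + 4489 = 4509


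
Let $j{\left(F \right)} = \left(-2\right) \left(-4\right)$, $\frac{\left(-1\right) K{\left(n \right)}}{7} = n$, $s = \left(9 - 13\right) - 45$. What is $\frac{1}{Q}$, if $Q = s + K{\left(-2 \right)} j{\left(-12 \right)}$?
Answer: $\frac{1}{63} \approx 0.015873$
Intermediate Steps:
$s = -49$ ($s = -4 - 45 = -49$)
$K{\left(n \right)} = - 7 n$
$j{\left(F \right)} = 8$
$Q = 63$ ($Q = -49 + \left(-7\right) \left(-2\right) 8 = -49 + 14 \cdot 8 = -49 + 112 = 63$)
$\frac{1}{Q} = \frac{1}{63}$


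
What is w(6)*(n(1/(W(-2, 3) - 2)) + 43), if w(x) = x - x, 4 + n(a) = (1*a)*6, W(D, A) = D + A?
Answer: 0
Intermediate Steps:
W(D, A) = A + D
n(a) = -4 + 6*a (n(a) = -4 + (1*a)*6 = -4 + a*6 = -4 + 6*a)
w(x) = 0
w(6)*(n(1/(W(-2, 3) - 2)) + 43) = 0*((-4 + 6/((3 - 2) - 2)) + 43) = 0*((-4 + 6/(1 - 2)) + 43) = 0*((-4 + 6/(-1)) + 43) = 0*((-4 + 6*(-1)) + 43) = 0*((-4 - 6) + 43) = 0*(-10 + 43) = 0*33 = 0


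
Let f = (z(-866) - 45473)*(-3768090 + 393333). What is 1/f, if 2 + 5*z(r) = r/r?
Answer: 5/767305000062 ≈ 6.5163e-12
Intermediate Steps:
z(r) = -⅕ (z(r) = -⅖ + (r/r)/5 = -⅖ + (⅕)*1 = -⅖ + ⅕ = -⅕)
f = 767305000062/5 (f = (-⅕ - 45473)*(-3768090 + 393333) = -227366/5*(-3374757) = 767305000062/5 ≈ 1.5346e+11)
1/f = 1/(767305000062/5) = 5/767305000062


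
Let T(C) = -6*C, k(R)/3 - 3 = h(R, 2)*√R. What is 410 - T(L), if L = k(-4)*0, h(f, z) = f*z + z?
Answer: 410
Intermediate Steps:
h(f, z) = z + f*z
k(R) = 9 + 3*√R*(2 + 2*R) (k(R) = 9 + 3*((2*(1 + R))*√R) = 9 + 3*((2 + 2*R)*√R) = 9 + 3*(√R*(2 + 2*R)) = 9 + 3*√R*(2 + 2*R))
L = 0 (L = (9 + 6*√(-4)*(1 - 4))*0 = (9 + 6*(2*I)*(-3))*0 = (9 - 36*I)*0 = 0)
410 - T(L) = 410 - (-6)*0 = 410 - 1*0 = 410 + 0 = 410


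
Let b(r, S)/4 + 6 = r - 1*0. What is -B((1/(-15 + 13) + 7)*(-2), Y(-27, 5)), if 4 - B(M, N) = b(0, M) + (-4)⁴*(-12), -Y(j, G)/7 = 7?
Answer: -3100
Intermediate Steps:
b(r, S) = -24 + 4*r (b(r, S) = -24 + 4*(r - 1*0) = -24 + 4*(r + 0) = -24 + 4*r)
Y(j, G) = -49 (Y(j, G) = -7*7 = -49)
B(M, N) = 3100 (B(M, N) = 4 - ((-24 + 4*0) + (-4)⁴*(-12)) = 4 - ((-24 + 0) + 256*(-12)) = 4 - (-24 - 3072) = 4 - 1*(-3096) = 4 + 3096 = 3100)
-B((1/(-15 + 13) + 7)*(-2), Y(-27, 5)) = -1*3100 = -3100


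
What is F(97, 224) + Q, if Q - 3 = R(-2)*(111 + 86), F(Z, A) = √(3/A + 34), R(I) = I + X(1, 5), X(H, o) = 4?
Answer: 397 + √106666/56 ≈ 402.83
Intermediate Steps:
R(I) = 4 + I (R(I) = I + 4 = 4 + I)
F(Z, A) = √(34 + 3/A)
Q = 397 (Q = 3 + (4 - 2)*(111 + 86) = 3 + 2*197 = 3 + 394 = 397)
F(97, 224) + Q = √(34 + 3/224) + 397 = √(7619/224) + 397 = √106666/56 + 397 = 397 + √106666/56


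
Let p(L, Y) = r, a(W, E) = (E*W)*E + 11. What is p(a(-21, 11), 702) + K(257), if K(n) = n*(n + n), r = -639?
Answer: 131459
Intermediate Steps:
a(W, E) = 11 + W*E**2 (a(W, E) = W*E**2 + 11 = 11 + W*E**2)
p(L, Y) = -639
K(n) = 2*n**2 (K(n) = n*(2*n) = 2*n**2)
p(a(-21, 11), 702) + K(257) = -639 + 2*257**2 = -639 + 2*66049 = -639 + 132098 = 131459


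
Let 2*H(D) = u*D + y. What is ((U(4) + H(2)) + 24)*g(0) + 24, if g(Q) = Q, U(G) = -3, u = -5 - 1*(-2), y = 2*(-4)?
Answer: 24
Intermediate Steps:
y = -8
u = -3 (u = -5 + 2 = -3)
H(D) = -4 - 3*D/2 (H(D) = (-3*D - 8)/2 = (-8 - 3*D)/2 = -4 - 3*D/2)
((U(4) + H(2)) + 24)*g(0) + 24 = ((-3 + (-4 - 3/2*2)) + 24)*0 + 24 = ((-3 + (-4 - 3)) + 24)*0 + 24 = ((-3 - 7) + 24)*0 + 24 = (-10 + 24)*0 + 24 = 14*0 + 24 = 0 + 24 = 24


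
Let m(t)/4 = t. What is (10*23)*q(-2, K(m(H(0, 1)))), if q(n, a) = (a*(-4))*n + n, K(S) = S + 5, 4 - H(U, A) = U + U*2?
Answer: 38180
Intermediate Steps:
H(U, A) = 4 - 3*U (H(U, A) = 4 - (U + U*2) = 4 - (U + 2*U) = 4 - 3*U)
m(t) = 4*t
K(S) = 5 + S
q(n, a) = n - 4*a*n (q(n, a) = (-4*a)*n + n = -4*a*n + n = n - 4*a*n)
(10*23)*q(-2, K(m(H(0, 1)))) = (10*23)*(-2*(1 - 4*(5 + 4*(4 - 3*0)))) = 230*(-2*(1 - 4*(5 + 4*(4 + 0)))) = 230*(-2*(1 - 4*(5 + 4*4))) = 230*(-2*(1 - 4*(5 + 16))) = 230*(-2*(1 - 4*21)) = 230*(-2*(1 - 84)) = 230*(-2*(-83)) = 230*166 = 38180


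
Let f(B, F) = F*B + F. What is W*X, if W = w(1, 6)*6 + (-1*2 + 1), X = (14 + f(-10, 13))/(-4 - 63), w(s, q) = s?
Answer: 515/67 ≈ 7.6866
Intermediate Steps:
f(B, F) = F + B*F (f(B, F) = B*F + F = F + B*F)
X = 103/67 (X = (14 + 13*(1 - 10))/(-4 - 63) = (14 + 13*(-9))/(-67) = (14 - 117)*(-1/67) = -103*(-1/67) = 103/67 ≈ 1.5373)
W = 5 (W = 1*6 + (-1*2 + 1) = 6 + (-2 + 1) = 6 - 1 = 5)
W*X = 5*(103/67) = 515/67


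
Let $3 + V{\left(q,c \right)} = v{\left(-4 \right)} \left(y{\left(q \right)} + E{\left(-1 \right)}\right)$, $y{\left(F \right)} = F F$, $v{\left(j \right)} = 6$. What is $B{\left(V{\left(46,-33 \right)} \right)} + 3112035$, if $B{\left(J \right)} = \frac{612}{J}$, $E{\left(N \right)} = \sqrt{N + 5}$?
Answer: $\frac{13179468429}{4235} \approx 3.112 \cdot 10^{6}$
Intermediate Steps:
$E{\left(N \right)} = \sqrt{5 + N}$
$y{\left(F \right)} = F^{2}$
$V{\left(q,c \right)} = 9 + 6 q^{2}$ ($V{\left(q,c \right)} = -3 + 6 \left(q^{2} + \sqrt{5 - 1}\right) = -3 + 6 \left(q^{2} + \sqrt{4}\right) = -3 + 6 \left(q^{2} + 2\right) = -3 + 6 \left(2 + q^{2}\right) = -3 + \left(12 + 6 q^{2}\right) = 9 + 6 q^{2}$)
$B{\left(V{\left(46,-33 \right)} \right)} + 3112035 = \frac{612}{9 + 6 \cdot 46^{2}} + 3112035 = \frac{612}{9 + 6 \cdot 2116} + 3112035 = \frac{612}{9 + 12696} + 3112035 = \frac{612}{12705} + 3112035 = 612 \cdot \frac{1}{12705} + 3112035 = \frac{204}{4235} + 3112035 = \frac{13179468429}{4235}$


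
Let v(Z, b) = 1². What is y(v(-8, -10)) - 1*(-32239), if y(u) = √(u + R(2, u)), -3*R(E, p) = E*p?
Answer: 32239 + √3/3 ≈ 32240.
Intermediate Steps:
R(E, p) = -E*p/3
v(Z, b) = 1
y(u) = √3*√u/3 (y(u) = √(u - ⅓*2*u) = √(u - 2*u/3) = √(u/3) = √3*√u/3)
y(v(-8, -10)) - 1*(-32239) = √3*√1/3 - 1*(-32239) = (⅓)*√3*1 + 32239 = √3/3 + 32239 = 32239 + √3/3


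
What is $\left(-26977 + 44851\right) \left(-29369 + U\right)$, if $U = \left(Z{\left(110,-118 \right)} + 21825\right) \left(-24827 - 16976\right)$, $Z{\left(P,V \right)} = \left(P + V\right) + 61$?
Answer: $-16347478233222$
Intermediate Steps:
$Z{\left(P,V \right)} = 61 + P + V$
$U = -914566034$ ($U = \left(\left(61 + 110 - 118\right) + 21825\right) \left(-24827 - 16976\right) = \left(53 + 21825\right) \left(-41803\right) = 21878 \left(-41803\right) = -914566034$)
$\left(-26977 + 44851\right) \left(-29369 + U\right) = \left(-26977 + 44851\right) \left(-29369 - 914566034\right) = 17874 \left(-914595403\right) = -16347478233222$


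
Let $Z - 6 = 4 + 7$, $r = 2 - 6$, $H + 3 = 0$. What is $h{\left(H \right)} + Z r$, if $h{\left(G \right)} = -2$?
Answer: $-70$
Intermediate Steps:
$H = -3$ ($H = -3 + 0 = -3$)
$r = -4$ ($r = 2 - 6 = -4$)
$Z = 17$ ($Z = 6 + \left(4 + 7\right) = 6 + 11 = 17$)
$h{\left(H \right)} + Z r = -2 + 17 \left(-4\right) = -2 - 68 = -70$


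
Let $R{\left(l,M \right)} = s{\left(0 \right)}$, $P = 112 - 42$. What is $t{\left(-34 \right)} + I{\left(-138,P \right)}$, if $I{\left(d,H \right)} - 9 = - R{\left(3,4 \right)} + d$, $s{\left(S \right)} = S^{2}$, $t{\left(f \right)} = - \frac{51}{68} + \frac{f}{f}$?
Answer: $- \frac{515}{4} \approx -128.75$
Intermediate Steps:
$P = 70$ ($P = 112 - 42 = 70$)
$t{\left(f \right)} = \frac{1}{4}$ ($t{\left(f \right)} = \left(-51\right) \frac{1}{68} + 1 = - \frac{3}{4} + 1 = \frac{1}{4}$)
$R{\left(l,M \right)} = 0$ ($R{\left(l,M \right)} = 0^{2} = 0$)
$I{\left(d,H \right)} = 9 + d$ ($I{\left(d,H \right)} = 9 + \left(\left(-1\right) 0 + d\right) = 9 + \left(0 + d\right) = 9 + d$)
$t{\left(-34 \right)} + I{\left(-138,P \right)} = \frac{1}{4} + \left(9 - 138\right) = \frac{1}{4} - 129 = - \frac{515}{4}$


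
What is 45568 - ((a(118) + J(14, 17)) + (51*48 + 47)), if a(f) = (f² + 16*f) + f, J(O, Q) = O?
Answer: 27129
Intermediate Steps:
a(f) = f² + 17*f
45568 - ((a(118) + J(14, 17)) + (51*48 + 47)) = 45568 - ((118*(17 + 118) + 14) + (51*48 + 47)) = 45568 - ((118*135 + 14) + (2448 + 47)) = 45568 - ((15930 + 14) + 2495) = 45568 - (15944 + 2495) = 45568 - 1*18439 = 45568 - 18439 = 27129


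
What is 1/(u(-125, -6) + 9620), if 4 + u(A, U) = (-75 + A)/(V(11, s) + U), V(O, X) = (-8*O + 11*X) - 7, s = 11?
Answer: 1/9606 ≈ 0.00010410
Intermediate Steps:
V(O, X) = -7 - 8*O + 11*X
u(A, U) = -4 + (-75 + A)/(26 + U) (u(A, U) = -4 + (-75 + A)/((-7 - 8*11 + 11*11) + U) = -4 + (-75 + A)/((-7 - 88 + 121) + U) = -4 + (-75 + A)/(26 + U))
1/(u(-125, -6) + 9620) = 1/((-179 - 125 - 4*(-6))/(26 - 6) + 9620) = 1/((-179 - 125 + 24)/20 + 9620) = 1/((1/20)*(-280) + 9620) = 1/(-14 + 9620) = 1/9606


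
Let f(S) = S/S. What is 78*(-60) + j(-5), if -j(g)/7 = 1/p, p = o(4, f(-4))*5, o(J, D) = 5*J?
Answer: -468007/100 ≈ -4680.1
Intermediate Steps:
f(S) = 1
p = 100 (p = (5*4)*5 = 20*5 = 100)
j(g) = -7/100
78*(-60) + j(-5) = 78*(-60) - 7/100 = -4680 - 7/100 = -468007/100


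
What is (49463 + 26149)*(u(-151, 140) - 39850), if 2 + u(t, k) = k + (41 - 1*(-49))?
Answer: -2995898664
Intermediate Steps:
u(t, k) = 88 + k (u(t, k) = -2 + (k + (41 - 1*(-49))) = -2 + (k + (41 + 49)) = -2 + (k + 90) = -2 + (90 + k) = 88 + k)
(49463 + 26149)*(u(-151, 140) - 39850) = (49463 + 26149)*((88 + 140) - 39850) = 75612*(228 - 39850) = 75612*(-39622) = -2995898664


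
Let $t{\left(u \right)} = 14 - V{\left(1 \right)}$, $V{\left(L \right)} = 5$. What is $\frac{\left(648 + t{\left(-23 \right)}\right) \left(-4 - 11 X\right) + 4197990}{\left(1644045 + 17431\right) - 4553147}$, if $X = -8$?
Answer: $- \frac{4253178}{2891671} \approx -1.4708$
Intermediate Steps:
$t{\left(u \right)} = 9$ ($t{\left(u \right)} = 14 - 5 = 9$)
$\frac{\left(648 + t{\left(-23 \right)}\right) \left(-4 - 11 X\right) + 4197990}{\left(1644045 + 17431\right) - 4553147} = \frac{\left(648 + 9\right) \left(-4 - -88\right) + 4197990}{\left(1644045 + 17431\right) - 4553147} = \frac{657 \left(-4 + 88\right) + 4197990}{1661476 - 4553147} = \frac{657 \cdot 84 + 4197990}{-2891671} = \left(55188 + 4197990\right) \left(- \frac{1}{2891671}\right) = 4253178 \left(- \frac{1}{2891671}\right) = - \frac{4253178}{2891671}$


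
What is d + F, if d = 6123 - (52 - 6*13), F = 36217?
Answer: 42366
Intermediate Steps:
d = 6149 (d = 6123 - (52 - 78) = 6123 - 1*(-26) = 6123 + 26 = 6149)
d + F = 6149 + 36217 = 42366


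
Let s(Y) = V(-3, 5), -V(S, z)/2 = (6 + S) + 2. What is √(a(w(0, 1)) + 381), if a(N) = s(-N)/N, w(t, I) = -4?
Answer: √1534/2 ≈ 19.583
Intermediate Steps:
V(S, z) = -16 - 2*S (V(S, z) = -2*((6 + S) + 2) = -2*(8 + S) = -16 - 2*S)
s(Y) = -10 (s(Y) = -16 - 2*(-3) = -16 + 6 = -10)
a(N) = -10/N
√(a(w(0, 1)) + 381) = √(-10/(-4) + 381) = √(-10*(-¼) + 381) = √(5/2 + 381) = √(767/2) = √1534/2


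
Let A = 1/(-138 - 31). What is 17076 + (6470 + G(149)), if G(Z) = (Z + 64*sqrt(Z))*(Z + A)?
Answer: 7731094/169 + 1611520*sqrt(149)/169 ≈ 1.6214e+5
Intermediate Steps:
A = -1/169 (A = 1/(-169) = -1/169 ≈ -0.0059172)
G(Z) = (-1/169 + Z)*(Z + 64*sqrt(Z)) (G(Z) = (Z + 64*sqrt(Z))*(Z - 1/169) = (Z + 64*sqrt(Z))*(-1/169 + Z) = (-1/169 + Z)*(Z + 64*sqrt(Z)))
17076 + (6470 + G(149)) = 17076 + (6470 + (149**2 + 64*149**(3/2) - 64*sqrt(149)/169 - 1/169*149)) = 17076 + (6470 + (22201 + 64*(149*sqrt(149)) - 64*sqrt(149)/169 - 149/169)) = 17076 + (6470 + (22201 + 9536*sqrt(149) - 64*sqrt(149)/169 - 149/169)) = 17076 + (6470 + (3751820/169 + 1611520*sqrt(149)/169)) = 17076 + (4845250/169 + 1611520*sqrt(149)/169) = 7731094/169 + 1611520*sqrt(149)/169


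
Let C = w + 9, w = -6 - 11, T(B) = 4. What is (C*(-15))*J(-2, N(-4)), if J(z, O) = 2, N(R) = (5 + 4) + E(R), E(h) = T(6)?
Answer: 240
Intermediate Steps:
w = -17
E(h) = 4
N(R) = 13 (N(R) = (5 + 4) + 4 = 9 + 4 = 13)
C = -8 (C = -17 + 9 = -8)
(C*(-15))*J(-2, N(-4)) = -8*(-15)*2 = 120*2 = 240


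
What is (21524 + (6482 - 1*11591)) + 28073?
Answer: 44488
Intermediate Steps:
(21524 + (6482 - 1*11591)) + 28073 = (21524 + (6482 - 11591)) + 28073 = (21524 - 5109) + 28073 = 16415 + 28073 = 44488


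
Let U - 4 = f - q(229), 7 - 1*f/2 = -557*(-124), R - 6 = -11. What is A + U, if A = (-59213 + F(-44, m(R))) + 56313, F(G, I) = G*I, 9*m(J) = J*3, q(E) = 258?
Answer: -423608/3 ≈ -1.4120e+5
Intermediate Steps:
R = -5 (R = 6 - 11 = -5)
f = -138122 (f = 14 - (-1114)*(-124) = 14 - 2*69068 = 14 - 138136 = -138122)
U = -138376 (U = 4 + (-138122 - 1*258) = 4 + (-138122 - 258) = 4 - 138380 = -138376)
m(J) = J/3 (m(J) = (J*3)/9 = (3*J)/9 = J/3)
A = -8480/3 (A = (-59213 - 44*(-5)/3) + 56313 = (-59213 - 44*(-5/3)) + 56313 = (-59213 + 220/3) + 56313 = -177419/3 + 56313 = -8480/3 ≈ -2826.7)
A + U = -8480/3 - 138376 = -423608/3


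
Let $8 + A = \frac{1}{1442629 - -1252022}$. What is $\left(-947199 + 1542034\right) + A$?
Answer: $\frac{1602851170378}{2694651} \approx 5.9483 \cdot 10^{5}$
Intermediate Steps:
$A = - \frac{21557207}{2694651}$ ($A = -8 + \frac{1}{1442629 - -1252022} = -8 + \frac{1}{1442629 + 1252022} = -8 + \frac{1}{2694651} = - \frac{21557207}{2694651} \approx -8.0$)
$\left(-947199 + 1542034\right) + A = \left(-947199 + 1542034\right) - \frac{21557207}{2694651} = 594835 - \frac{21557207}{2694651} = \frac{1602851170378}{2694651}$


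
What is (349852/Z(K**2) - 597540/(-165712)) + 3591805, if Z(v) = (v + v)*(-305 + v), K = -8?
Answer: 286888283817109/79873184 ≈ 3.5918e+6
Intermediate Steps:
Z(v) = 2*v*(-305 + v) (Z(v) = (2*v)*(-305 + v) = 2*v*(-305 + v))
(349852/Z(K**2) - 597540/(-165712)) + 3591805 = (349852/((2*(-8)**2*(-305 + (-8)**2))) - 597540/(-165712)) + 3591805 = (349852/((2*64*(-305 + 64))) - 597540*(-1/165712)) + 3591805 = (349852/((2*64*(-241))) + 149385/41428) + 3591805 = (349852/(-30848) + 149385/41428) + 3591805 = (349852*(-1/30848) + 149385/41428) + 3591805 = (-87463/7712 + 149385/41428) + 3591805 = -617840011/79873184 + 3591805 = 286888283817109/79873184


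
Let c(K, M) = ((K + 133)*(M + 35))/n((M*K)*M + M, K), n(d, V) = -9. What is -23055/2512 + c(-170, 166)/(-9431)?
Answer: -658522363/71072016 ≈ -9.2656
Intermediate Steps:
c(K, M) = -(35 + M)*(133 + K)/9 (c(K, M) = ((K + 133)*(M + 35))/(-9) = ((133 + K)*(35 + M))*(-⅑) = ((35 + M)*(133 + K))*(-⅑) = -(35 + M)*(133 + K)/9)
-23055/2512 + c(-170, 166)/(-9431) = -23055/2512 + (-4655/9 - 133/9*166 - 35/9*(-170) - ⅑*(-170)*166)/(-9431) = -23055*1/2512 + (-4655/9 - 22078/9 + 5950/9 + 28220/9)*(-1/9431) = -23055/2512 + (2479/3)*(-1/9431) = -23055/2512 - 2479/28293 = -658522363/71072016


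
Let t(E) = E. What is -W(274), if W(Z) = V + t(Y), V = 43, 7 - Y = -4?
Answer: -54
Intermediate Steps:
Y = 11 (Y = 7 - 1*(-4) = 7 + 4 = 11)
W(Z) = 54 (W(Z) = 43 + 11 = 54)
-W(274) = -1*54 = -54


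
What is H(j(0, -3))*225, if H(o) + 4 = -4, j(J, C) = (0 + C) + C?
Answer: -1800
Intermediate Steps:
j(J, C) = 2*C (j(J, C) = C + C = 2*C)
H(o) = -8 (H(o) = -4 - 4 = -8)
H(j(0, -3))*225 = -8*225 = -1800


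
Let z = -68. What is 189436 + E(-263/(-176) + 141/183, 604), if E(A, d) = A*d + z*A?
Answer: 255852217/1342 ≈ 1.9065e+5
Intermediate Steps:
E(A, d) = -68*A + A*d (E(A, d) = A*d - 68*A = -68*A + A*d)
189436 + E(-263/(-176) + 141/183, 604) = 189436 + (-263/(-176) + 141/183)*(-68 + 604) = 189436 + (-263*(-1/176) + 141*(1/183))*536 = 189436 + (263/176 + 47/61)*536 = 189436 + (24315/10736)*536 = 189436 + 1629105/1342 = 255852217/1342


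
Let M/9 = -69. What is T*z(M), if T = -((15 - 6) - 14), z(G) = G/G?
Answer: 5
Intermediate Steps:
M = -621 (M = 9*(-69) = -621)
z(G) = 1
T = 5 (T = -(9 - 14) = -1*(-5) = 5)
T*z(M) = 5*1 = 5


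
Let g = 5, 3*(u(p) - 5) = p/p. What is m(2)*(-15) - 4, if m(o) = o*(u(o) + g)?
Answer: -314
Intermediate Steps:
u(p) = 16/3 (u(p) = 5 + (p/p)/3 = 5 + (1/3)*1 = 5 + 1/3 = 16/3)
m(o) = 31*o/3 (m(o) = o*(16/3 + 5) = o*(31/3) = 31*o/3)
m(2)*(-15) - 4 = ((31/3)*2)*(-15) - 4 = (62/3)*(-15) - 4 = -310 - 4 = -314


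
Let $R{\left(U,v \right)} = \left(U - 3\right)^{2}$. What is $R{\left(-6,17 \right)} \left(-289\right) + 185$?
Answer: $-23224$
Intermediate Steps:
$R{\left(U,v \right)} = \left(-3 + U\right)^{2}$
$R{\left(-6,17 \right)} \left(-289\right) + 185 = \left(-3 - 6\right)^{2} \left(-289\right) + 185 = \left(-9\right)^{2} \left(-289\right) + 185 = 81 \left(-289\right) + 185 = -23409 + 185 = -23224$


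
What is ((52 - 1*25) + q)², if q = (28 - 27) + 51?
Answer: 6241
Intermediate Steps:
q = 52 (q = 1 + 51 = 52)
((52 - 1*25) + q)² = ((52 - 1*25) + 52)² = ((52 - 25) + 52)² = (27 + 52)² = 79² = 6241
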